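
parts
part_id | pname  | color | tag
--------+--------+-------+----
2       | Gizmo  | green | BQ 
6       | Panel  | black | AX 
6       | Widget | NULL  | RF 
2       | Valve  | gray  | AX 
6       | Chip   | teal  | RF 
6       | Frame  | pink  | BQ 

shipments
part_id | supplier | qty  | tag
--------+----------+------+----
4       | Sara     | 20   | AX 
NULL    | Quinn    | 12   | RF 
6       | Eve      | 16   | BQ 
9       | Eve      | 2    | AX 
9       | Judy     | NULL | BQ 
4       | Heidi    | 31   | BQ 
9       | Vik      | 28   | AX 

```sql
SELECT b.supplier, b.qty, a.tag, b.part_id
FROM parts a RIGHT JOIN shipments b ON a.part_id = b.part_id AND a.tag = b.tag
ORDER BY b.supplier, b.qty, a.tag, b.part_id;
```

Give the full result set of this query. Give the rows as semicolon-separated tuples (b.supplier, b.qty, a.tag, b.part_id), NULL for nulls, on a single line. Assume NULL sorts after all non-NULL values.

(Eve, 2, NULL, 9); (Eve, 16, BQ, 6); (Heidi, 31, NULL, 4); (Judy, NULL, NULL, 9); (Quinn, 12, NULL, NULL); (Sara, 20, NULL, 4); (Vik, 28, NULL, 9)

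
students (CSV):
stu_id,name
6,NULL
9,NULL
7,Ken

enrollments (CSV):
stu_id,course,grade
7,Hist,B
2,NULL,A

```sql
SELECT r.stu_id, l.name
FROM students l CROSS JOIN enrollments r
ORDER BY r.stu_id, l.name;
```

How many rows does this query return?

6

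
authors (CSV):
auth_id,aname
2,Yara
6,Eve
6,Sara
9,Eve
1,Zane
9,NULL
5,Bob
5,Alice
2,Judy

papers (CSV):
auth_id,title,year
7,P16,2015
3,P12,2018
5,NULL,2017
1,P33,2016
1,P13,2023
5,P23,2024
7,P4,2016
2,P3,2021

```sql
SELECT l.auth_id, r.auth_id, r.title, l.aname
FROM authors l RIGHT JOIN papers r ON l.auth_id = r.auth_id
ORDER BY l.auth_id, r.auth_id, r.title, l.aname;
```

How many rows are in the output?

11

RIGHT JOIN keeps every row from `papers`; unmatched rows get NULL for `authors`'s columns.
Matching on l.auth_id = r.auth_id.
Matched pairs: 8; unmatched r rows kept: 3.
Total: 8 matched + 3 padded = 11 rows.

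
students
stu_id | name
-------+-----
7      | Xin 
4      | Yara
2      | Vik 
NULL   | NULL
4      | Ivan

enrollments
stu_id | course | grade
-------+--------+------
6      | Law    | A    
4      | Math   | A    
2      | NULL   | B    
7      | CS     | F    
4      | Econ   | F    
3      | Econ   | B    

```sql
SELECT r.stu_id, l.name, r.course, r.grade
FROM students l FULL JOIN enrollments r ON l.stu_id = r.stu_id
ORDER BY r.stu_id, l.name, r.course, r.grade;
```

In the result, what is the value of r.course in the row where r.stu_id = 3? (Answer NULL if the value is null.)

Econ

FULL OUTER JOIN keeps every row from both sides; unmatched rows get NULL for the other side's columns.
Matching on l.stu_id = r.stu_id. A NULL in a compared column never satisfies the condition.
- l[0] stu_id=7 → 1 match(es) in r → 1 row(s).
- l[1] stu_id=4 → 2 match(es) in r → 2 row(s).
- l[2] stu_id=2 → 1 match(es) in r → 1 row(s).
- l[3] stu_id=NULL → no match; kept with NULLs on the r side.
- l[4] stu_id=4 → 2 match(es) in r → 2 row(s).
- 2 r row(s) had no l match → kept, l columns NULL.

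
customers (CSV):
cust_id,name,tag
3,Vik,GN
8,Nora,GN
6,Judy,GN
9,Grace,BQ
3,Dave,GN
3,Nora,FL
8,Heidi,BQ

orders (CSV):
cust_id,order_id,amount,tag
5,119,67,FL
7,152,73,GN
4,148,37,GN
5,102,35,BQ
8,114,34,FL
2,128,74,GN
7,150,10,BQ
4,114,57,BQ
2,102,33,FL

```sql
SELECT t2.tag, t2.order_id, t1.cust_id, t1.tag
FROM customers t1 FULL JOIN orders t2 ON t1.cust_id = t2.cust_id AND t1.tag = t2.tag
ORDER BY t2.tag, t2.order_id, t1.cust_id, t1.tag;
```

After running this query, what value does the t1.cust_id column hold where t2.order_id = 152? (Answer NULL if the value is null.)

FULL OUTER JOIN keeps every row from both sides; unmatched rows get NULL for the other side's columns.
Matching on t1.cust_id = t2.cust_id AND t1.tag = t2.tag.
- t1 (cust_id=3, tag=GN) has no partner → padded with NULL.
- t1 (cust_id=8, tag=GN) has no partner → padded with NULL.
- t1 (cust_id=6, tag=GN) has no partner → padded with NULL.
- t1 (cust_id=9, tag=BQ) has no partner → padded with NULL.
- t1 (cust_id=3, tag=GN) has no partner → padded with NULL.
- t1 (cust_id=3, tag=FL) has no partner → padded with NULL.
- t1 (cust_id=8, tag=BQ) has no partner → padded with NULL.
- 9 t2 row(s) had no t1 match → kept, t1 columns NULL.

NULL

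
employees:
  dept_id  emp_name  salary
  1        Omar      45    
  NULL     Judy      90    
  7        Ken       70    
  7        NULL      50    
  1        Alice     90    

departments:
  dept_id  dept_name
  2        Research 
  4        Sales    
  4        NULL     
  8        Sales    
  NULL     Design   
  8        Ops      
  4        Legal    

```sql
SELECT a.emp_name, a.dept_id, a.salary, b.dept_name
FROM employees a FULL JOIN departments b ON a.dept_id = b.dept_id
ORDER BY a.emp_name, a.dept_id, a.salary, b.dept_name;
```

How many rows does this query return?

12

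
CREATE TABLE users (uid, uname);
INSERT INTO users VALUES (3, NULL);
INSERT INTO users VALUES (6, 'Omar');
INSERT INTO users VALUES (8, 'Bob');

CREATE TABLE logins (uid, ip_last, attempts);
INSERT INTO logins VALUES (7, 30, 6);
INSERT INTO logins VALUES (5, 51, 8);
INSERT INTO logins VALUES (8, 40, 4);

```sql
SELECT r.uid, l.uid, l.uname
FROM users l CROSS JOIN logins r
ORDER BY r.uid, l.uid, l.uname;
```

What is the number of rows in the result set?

CROSS JOIN pairs every row of `users` with every row of `logins`: 3 × 3 = 9 rows.

9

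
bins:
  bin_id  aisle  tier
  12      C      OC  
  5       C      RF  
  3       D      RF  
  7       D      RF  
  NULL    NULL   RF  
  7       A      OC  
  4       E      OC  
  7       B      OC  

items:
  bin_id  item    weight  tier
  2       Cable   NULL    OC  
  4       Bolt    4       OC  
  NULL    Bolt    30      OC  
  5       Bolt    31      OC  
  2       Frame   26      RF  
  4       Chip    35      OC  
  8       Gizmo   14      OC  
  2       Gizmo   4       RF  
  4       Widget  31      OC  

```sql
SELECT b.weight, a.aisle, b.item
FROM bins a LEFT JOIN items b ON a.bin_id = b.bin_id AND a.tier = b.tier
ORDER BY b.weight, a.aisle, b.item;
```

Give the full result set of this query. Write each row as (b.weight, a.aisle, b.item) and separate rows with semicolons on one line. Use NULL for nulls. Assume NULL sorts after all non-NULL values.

LEFT JOIN keeps every row from `bins`; unmatched rows get NULL for `items`'s columns.
Matching on a.bin_id = b.bin_id AND a.tier = b.tier. A NULL in a compared column never satisfies the condition.
Matched pairs: 3; unmatched a rows kept: 7.

(4, E, Bolt); (31, E, Widget); (35, E, Chip); (NULL, A, NULL); (NULL, B, NULL); (NULL, C, NULL); (NULL, C, NULL); (NULL, D, NULL); (NULL, D, NULL); (NULL, NULL, NULL)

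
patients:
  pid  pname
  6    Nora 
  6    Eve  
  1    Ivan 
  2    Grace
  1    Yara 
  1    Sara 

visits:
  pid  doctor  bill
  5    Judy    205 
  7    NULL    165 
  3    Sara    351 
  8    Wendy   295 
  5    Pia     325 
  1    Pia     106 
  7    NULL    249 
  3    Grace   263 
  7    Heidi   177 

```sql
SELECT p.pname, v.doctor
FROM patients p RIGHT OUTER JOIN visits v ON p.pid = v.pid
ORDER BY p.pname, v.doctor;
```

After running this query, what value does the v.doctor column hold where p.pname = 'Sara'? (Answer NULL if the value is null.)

RIGHT JOIN keeps every row from `visits`; unmatched rows get NULL for `patients`'s columns.
Matching on p.pid = v.pid.
- pid=6: no matching v row.
- pid=6: no matching v row.
- pid=1: 1 matching v row(s), so 1 row(s) emitted.
- pid=2: no matching v row.
- pid=1: 1 matching v row(s), so 1 row(s) emitted.
- pid=1: 1 matching v row(s), so 1 row(s) emitted.
- 8 v row(s) had no p match → kept, p columns NULL.

Pia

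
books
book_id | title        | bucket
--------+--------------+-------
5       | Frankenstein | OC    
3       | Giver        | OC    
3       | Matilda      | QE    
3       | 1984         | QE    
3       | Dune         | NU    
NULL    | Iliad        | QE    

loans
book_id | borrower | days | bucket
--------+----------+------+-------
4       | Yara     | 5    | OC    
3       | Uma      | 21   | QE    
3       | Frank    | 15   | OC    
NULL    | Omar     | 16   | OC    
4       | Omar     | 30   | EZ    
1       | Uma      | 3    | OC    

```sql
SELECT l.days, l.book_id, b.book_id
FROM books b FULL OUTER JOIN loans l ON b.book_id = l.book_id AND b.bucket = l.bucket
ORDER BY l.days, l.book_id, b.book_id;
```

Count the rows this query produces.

10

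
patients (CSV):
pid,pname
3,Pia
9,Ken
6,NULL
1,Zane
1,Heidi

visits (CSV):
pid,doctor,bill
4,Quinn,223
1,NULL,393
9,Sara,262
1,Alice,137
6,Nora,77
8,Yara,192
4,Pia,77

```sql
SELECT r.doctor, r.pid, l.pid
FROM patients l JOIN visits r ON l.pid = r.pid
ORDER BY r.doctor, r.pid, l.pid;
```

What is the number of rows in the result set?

6

INNER JOIN keeps only pairs where the ON condition holds.
Matching on l.pid = r.pid.
- l (pid=3) has no partner → excluded.
- l (pid=9) pairs with 1 row(s) of r.
- l (pid=6) pairs with 1 row(s) of r.
- l (pid=1) pairs with 2 row(s) of r.
- l (pid=1) pairs with 2 row(s) of r.
Total: 6 rows.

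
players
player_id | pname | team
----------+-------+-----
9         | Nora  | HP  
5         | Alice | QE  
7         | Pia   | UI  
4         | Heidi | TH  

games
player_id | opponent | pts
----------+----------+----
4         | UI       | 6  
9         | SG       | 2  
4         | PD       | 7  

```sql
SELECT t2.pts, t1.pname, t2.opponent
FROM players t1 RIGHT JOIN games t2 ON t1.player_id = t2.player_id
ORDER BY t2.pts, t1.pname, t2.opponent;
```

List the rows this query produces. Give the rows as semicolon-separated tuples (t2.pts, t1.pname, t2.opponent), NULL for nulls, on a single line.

RIGHT JOIN keeps every row from `games`; unmatched rows get NULL for `players`'s columns.
Matching on t1.player_id = t2.player_id.
Matched pairs: 3; unmatched t2 rows kept: 0.

(2, Nora, SG); (6, Heidi, UI); (7, Heidi, PD)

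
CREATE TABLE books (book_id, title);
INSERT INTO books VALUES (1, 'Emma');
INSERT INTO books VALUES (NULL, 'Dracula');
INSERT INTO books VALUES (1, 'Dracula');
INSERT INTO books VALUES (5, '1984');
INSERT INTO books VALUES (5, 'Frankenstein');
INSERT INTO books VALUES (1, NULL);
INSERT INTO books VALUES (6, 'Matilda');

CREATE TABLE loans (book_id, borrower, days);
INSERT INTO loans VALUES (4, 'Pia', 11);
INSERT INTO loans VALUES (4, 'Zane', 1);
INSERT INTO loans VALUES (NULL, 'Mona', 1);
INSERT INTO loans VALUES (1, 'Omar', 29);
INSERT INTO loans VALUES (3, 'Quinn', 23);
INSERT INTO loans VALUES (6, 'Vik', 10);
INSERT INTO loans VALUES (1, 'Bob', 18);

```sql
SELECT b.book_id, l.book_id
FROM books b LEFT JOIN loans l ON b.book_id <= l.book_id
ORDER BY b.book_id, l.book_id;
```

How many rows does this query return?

22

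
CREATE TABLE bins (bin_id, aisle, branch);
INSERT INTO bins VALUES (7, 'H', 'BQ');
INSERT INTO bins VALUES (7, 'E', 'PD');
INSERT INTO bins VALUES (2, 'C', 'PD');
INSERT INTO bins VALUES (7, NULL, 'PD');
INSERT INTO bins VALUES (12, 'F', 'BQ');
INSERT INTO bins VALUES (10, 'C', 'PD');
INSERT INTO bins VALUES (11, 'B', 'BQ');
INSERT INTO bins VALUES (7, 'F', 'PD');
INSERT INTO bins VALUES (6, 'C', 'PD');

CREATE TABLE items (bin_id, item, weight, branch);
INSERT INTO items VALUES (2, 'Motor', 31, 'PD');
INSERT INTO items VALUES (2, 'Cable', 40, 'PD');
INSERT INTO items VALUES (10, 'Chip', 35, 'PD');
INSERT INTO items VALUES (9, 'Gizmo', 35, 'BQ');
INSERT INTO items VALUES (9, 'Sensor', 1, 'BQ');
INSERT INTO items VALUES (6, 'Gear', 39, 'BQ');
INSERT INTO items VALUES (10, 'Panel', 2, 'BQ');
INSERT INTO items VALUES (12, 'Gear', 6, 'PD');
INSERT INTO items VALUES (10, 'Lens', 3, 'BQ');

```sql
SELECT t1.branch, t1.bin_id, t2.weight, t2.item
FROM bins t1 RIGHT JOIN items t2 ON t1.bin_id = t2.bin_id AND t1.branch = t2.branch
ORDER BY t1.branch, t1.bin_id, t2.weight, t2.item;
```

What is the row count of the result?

RIGHT JOIN keeps every row from `items`; unmatched rows get NULL for `bins`'s columns.
Matching on t1.bin_id = t2.bin_id AND t1.branch = t2.branch.
- t1 row (bin_id=7, branch=BQ): no match.
- t1 row (bin_id=7, branch=PD): no match.
- t1 row (bin_id=2, branch=PD): matches 2 t2 row(s) → 2 output row(s).
- t1 row (bin_id=7, branch=PD): no match.
- t1 row (bin_id=12, branch=BQ): no match.
- t1 row (bin_id=10, branch=PD): matches 1 t2 row(s) → 1 output row(s).
- t1 row (bin_id=11, branch=BQ): no match.
- t1 row (bin_id=7, branch=PD): no match.
- t1 row (bin_id=6, branch=PD): no match.
- 6 t2 row(s) had no t1 match → kept, t1 columns NULL.
Total: 3 matched + 6 padded = 9 rows.

9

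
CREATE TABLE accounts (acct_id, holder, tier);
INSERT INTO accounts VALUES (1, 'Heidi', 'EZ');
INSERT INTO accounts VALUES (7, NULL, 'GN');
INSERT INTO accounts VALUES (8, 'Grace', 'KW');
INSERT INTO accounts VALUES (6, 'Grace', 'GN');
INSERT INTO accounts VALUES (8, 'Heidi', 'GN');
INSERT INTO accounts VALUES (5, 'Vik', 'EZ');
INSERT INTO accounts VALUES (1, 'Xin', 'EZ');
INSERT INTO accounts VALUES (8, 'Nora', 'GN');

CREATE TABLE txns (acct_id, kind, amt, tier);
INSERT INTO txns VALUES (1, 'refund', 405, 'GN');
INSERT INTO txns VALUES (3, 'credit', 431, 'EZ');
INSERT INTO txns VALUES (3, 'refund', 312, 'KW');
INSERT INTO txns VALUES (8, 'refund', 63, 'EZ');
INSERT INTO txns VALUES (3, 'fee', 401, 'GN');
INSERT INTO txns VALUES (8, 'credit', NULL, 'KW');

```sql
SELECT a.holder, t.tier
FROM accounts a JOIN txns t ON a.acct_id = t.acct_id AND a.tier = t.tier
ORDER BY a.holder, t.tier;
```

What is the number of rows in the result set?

1

INNER JOIN keeps only pairs where the ON condition holds.
Matching on a.acct_id = t.acct_id AND a.tier = t.tier.
- a row (acct_id=1, tier=EZ): no match → dropped.
- a row (acct_id=7, tier=GN): no match → dropped.
- a row (acct_id=8, tier=KW): matches 1 t row(s) → 1 output row(s).
- a row (acct_id=6, tier=GN): no match → dropped.
- a row (acct_id=8, tier=GN): no match → dropped.
- a row (acct_id=5, tier=EZ): no match → dropped.
- a row (acct_id=1, tier=EZ): no match → dropped.
- a row (acct_id=8, tier=GN): no match → dropped.
Total: 1 rows.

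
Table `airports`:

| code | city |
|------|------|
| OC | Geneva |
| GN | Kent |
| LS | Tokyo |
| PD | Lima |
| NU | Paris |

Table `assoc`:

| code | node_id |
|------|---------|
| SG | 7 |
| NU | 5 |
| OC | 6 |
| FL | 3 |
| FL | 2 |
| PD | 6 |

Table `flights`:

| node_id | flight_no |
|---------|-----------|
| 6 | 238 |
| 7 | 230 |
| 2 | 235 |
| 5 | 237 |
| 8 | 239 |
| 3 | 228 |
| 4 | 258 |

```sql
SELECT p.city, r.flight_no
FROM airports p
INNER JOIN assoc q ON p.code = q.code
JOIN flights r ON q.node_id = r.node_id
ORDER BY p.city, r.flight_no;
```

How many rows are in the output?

3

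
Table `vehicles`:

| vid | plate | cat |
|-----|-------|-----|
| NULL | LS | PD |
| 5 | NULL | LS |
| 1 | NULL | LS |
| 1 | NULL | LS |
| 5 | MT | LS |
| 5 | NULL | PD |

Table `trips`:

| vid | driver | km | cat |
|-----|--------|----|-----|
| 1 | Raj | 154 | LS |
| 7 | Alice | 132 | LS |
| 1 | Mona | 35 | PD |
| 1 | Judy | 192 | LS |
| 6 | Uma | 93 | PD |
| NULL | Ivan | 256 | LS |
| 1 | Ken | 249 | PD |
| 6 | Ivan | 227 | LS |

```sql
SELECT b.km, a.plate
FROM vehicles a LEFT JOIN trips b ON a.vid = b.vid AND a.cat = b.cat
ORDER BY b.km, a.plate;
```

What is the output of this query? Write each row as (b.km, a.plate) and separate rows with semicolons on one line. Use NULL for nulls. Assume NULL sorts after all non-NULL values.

LEFT JOIN keeps every row from `vehicles`; unmatched rows get NULL for `trips`'s columns.
Matching on a.vid = b.vid AND a.cat = b.cat. A NULL in a compared column never satisfies the condition.
Matched pairs: 4; unmatched a rows kept: 4.

(154, NULL); (154, NULL); (192, NULL); (192, NULL); (NULL, LS); (NULL, MT); (NULL, NULL); (NULL, NULL)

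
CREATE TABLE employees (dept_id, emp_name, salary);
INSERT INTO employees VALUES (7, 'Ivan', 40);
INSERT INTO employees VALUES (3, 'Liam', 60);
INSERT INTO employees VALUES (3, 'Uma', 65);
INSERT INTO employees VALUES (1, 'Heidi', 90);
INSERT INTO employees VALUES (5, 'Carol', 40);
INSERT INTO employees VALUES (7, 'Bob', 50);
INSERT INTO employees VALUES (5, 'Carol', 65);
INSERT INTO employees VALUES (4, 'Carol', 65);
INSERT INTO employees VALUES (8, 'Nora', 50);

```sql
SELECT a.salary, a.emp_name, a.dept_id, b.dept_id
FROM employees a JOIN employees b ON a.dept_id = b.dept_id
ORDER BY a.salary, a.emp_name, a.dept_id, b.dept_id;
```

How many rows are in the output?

INNER JOIN keeps only pairs where the ON condition holds.
Matching on a.dept_id = b.dept_id.
- dept_id=7: 2 matching b row(s), so 2 row(s) emitted.
- dept_id=3: 2 matching b row(s), so 2 row(s) emitted.
- dept_id=3: 2 matching b row(s), so 2 row(s) emitted.
- dept_id=1: 1 matching b row(s), so 1 row(s) emitted.
- dept_id=5: 2 matching b row(s), so 2 row(s) emitted.
- dept_id=7: 2 matching b row(s), so 2 row(s) emitted.
- dept_id=5: 2 matching b row(s), so 2 row(s) emitted.
- dept_id=4: 1 matching b row(s), so 1 row(s) emitted.
- dept_id=8: 1 matching b row(s), so 1 row(s) emitted.
Total: 15 rows.

15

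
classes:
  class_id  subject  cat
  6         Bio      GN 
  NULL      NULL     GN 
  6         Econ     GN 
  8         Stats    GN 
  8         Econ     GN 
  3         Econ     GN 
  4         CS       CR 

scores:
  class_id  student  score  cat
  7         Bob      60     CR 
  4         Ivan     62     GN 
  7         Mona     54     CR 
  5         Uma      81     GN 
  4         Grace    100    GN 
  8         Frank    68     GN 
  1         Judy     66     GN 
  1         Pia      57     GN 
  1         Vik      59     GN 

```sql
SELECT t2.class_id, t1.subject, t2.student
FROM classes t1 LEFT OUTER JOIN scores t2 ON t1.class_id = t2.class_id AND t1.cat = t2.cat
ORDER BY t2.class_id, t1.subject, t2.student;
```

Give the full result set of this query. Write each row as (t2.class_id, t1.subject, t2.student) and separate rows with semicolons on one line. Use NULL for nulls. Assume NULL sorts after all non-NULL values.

LEFT JOIN keeps every row from `classes`; unmatched rows get NULL for `scores`'s columns.
Matching on t1.class_id = t2.class_id AND t1.cat = t2.cat. A NULL in a compared column never satisfies the condition.
- t1 row (class_id=6, cat=GN): no match → kept, t2 columns NULL.
- t1 row (class_id=NULL, cat=GN): no match → kept, t2 columns NULL.
- t1 row (class_id=6, cat=GN): no match → kept, t2 columns NULL.
- t1 row (class_id=8, cat=GN): matches 1 t2 row(s) → 1 output row(s).
- t1 row (class_id=8, cat=GN): matches 1 t2 row(s) → 1 output row(s).
- t1 row (class_id=3, cat=GN): no match → kept, t2 columns NULL.
- t1 row (class_id=4, cat=CR): no match → kept, t2 columns NULL.
After projecting and ordering:
t2.class_id | t1.subject | t2.student
8 | Econ | Frank
8 | Stats | Frank
NULL | Bio | NULL
NULL | CS | NULL
NULL | Econ | NULL
NULL | Econ | NULL
NULL | NULL | NULL

(8, Econ, Frank); (8, Stats, Frank); (NULL, Bio, NULL); (NULL, CS, NULL); (NULL, Econ, NULL); (NULL, Econ, NULL); (NULL, NULL, NULL)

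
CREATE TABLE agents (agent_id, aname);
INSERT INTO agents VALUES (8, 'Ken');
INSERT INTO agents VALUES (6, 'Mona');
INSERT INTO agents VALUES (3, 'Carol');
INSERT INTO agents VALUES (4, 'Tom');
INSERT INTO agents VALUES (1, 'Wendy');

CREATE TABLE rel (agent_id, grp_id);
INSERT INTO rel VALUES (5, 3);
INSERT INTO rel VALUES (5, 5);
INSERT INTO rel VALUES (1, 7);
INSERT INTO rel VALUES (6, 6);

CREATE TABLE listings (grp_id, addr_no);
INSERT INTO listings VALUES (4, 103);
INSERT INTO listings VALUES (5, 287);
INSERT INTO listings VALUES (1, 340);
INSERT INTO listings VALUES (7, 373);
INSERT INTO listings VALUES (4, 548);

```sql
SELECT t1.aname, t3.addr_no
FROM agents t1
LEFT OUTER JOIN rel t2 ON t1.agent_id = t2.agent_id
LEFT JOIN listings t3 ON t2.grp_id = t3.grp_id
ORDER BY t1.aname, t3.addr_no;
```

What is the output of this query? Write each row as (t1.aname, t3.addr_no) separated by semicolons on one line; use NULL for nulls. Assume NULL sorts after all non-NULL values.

(Carol, NULL); (Ken, NULL); (Mona, NULL); (Tom, NULL); (Wendy, 373)

Joins associate left-to-right: agents LEFT JOIN rel on agent_id gives 5 intermediate row(s).
Then LEFT JOIN `listings t3` on grp_id: each of those 5 rows is kept; rows whose t2.grp_id has no match in t3 get NULL for t3's columns.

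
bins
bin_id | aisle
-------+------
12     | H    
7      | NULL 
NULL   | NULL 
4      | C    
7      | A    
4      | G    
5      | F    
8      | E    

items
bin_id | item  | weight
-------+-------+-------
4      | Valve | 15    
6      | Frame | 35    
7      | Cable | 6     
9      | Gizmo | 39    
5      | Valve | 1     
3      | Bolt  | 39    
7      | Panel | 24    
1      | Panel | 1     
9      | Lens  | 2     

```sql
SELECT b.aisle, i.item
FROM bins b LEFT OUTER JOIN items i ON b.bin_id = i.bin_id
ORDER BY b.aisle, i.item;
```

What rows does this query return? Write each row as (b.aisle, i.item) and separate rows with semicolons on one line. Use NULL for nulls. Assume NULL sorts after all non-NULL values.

LEFT JOIN keeps every row from `bins`; unmatched rows get NULL for `items`'s columns.
Matching on b.bin_id = i.bin_id. A NULL in a compared column never satisfies the condition.
- b (bin_id=12) has no partner → padded with NULL.
- b (bin_id=7) pairs with 2 row(s) of i.
- b (bin_id=NULL) has no partner → padded with NULL.
- b (bin_id=4) pairs with 1 row(s) of i.
- b (bin_id=7) pairs with 2 row(s) of i.
- b (bin_id=4) pairs with 1 row(s) of i.
- b (bin_id=5) pairs with 1 row(s) of i.
- b (bin_id=8) has no partner → padded with NULL.
After projecting and ordering:
b.aisle | i.item
A | Cable
A | Panel
C | Valve
E | NULL
F | Valve
G | Valve
H | NULL
NULL | Cable
NULL | Panel
NULL | NULL

(A, Cable); (A, Panel); (C, Valve); (E, NULL); (F, Valve); (G, Valve); (H, NULL); (NULL, Cable); (NULL, Panel); (NULL, NULL)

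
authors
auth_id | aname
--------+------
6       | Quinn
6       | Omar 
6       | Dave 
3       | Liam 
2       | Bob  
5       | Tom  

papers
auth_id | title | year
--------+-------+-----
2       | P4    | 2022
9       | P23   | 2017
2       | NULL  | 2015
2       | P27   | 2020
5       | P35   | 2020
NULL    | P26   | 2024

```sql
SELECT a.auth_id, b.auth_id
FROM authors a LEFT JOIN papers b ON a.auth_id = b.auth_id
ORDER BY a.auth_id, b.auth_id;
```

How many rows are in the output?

8

LEFT JOIN keeps every row from `authors`; unmatched rows get NULL for `papers`'s columns.
Matching on a.auth_id = b.auth_id. A NULL in a compared column never satisfies the condition.
Matched pairs: 4; unmatched a rows kept: 4.
Total: 4 matched + 4 padded = 8 rows.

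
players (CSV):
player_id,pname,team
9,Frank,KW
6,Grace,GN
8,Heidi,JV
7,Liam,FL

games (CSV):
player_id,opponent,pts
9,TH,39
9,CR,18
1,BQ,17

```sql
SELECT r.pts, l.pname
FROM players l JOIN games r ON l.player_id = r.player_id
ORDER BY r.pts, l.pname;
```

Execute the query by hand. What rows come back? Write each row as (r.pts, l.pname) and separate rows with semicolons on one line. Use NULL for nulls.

(18, Frank); (39, Frank)

INNER JOIN keeps only pairs where the ON condition holds.
Matching on l.player_id = r.player_id.
- l (player_id=9) pairs with 2 row(s) of r.
- l (player_id=6) has no partner → excluded.
- l (player_id=8) has no partner → excluded.
- l (player_id=7) has no partner → excluded.
After projecting and ordering:
r.pts | l.pname
18 | Frank
39 | Frank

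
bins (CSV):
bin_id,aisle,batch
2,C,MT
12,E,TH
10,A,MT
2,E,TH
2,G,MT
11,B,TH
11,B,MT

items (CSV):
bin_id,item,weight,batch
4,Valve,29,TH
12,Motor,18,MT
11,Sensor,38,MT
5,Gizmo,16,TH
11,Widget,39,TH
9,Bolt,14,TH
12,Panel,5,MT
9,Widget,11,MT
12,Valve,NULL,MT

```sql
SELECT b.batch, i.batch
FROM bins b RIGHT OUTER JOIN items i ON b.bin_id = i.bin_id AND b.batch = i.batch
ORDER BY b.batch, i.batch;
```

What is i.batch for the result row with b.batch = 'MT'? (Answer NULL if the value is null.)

MT

RIGHT JOIN keeps every row from `items`; unmatched rows get NULL for `bins`'s columns.
Matching on b.bin_id = i.bin_id AND b.batch = i.batch.
- b[0] bin_id=2, batch=MT → no match.
- b[1] bin_id=12, batch=TH → no match.
- b[2] bin_id=10, batch=MT → no match.
- b[3] bin_id=2, batch=TH → no match.
- b[4] bin_id=2, batch=MT → no match.
- b[5] bin_id=11, batch=TH → 1 match(es) in i → 1 row(s).
- b[6] bin_id=11, batch=MT → 1 match(es) in i → 1 row(s).
- 7 row(s) from i found no b partner → padded with NULL.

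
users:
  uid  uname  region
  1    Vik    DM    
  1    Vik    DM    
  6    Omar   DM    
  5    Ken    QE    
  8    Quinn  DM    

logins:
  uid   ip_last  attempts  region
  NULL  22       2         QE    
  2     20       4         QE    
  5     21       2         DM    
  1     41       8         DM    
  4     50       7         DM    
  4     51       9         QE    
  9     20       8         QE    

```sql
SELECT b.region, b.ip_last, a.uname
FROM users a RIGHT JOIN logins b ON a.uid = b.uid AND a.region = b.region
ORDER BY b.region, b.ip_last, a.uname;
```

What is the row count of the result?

8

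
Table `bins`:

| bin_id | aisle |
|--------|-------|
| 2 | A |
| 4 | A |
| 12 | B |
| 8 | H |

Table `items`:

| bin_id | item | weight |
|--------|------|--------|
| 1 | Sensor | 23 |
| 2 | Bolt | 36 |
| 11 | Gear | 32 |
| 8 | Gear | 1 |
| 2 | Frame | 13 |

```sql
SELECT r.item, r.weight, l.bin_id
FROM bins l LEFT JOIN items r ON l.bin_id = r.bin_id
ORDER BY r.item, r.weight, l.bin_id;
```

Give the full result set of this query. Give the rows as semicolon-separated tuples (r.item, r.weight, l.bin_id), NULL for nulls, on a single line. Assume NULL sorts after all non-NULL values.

(Bolt, 36, 2); (Frame, 13, 2); (Gear, 1, 8); (NULL, NULL, 4); (NULL, NULL, 12)

LEFT JOIN keeps every row from `bins`; unmatched rows get NULL for `items`'s columns.
Matching on l.bin_id = r.bin_id.
Matched pairs: 3; unmatched l rows kept: 2.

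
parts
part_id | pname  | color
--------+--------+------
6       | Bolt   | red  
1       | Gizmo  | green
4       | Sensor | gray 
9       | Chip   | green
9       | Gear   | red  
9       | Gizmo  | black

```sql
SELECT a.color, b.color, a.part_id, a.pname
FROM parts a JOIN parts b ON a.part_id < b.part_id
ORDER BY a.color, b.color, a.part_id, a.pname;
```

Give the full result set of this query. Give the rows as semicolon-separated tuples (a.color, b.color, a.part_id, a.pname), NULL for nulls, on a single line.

(gray, black, 4, Sensor); (gray, green, 4, Sensor); (gray, red, 4, Sensor); (gray, red, 4, Sensor); (green, black, 1, Gizmo); (green, gray, 1, Gizmo); (green, green, 1, Gizmo); (green, red, 1, Gizmo); (green, red, 1, Gizmo); (red, black, 6, Bolt); (red, green, 6, Bolt); (red, red, 6, Bolt)

INNER JOIN keeps only pairs where the ON condition holds.
Matching on a.part_id < b.part_id.
- a[0] part_id=6 → 3 match(es) in b → 3 row(s).
- a[1] part_id=1 → 5 match(es) in b → 5 row(s).
- a[2] part_id=4 → 4 match(es) in b → 4 row(s).
- a[3] part_id=9 → no match; dropped.
- a[4] part_id=9 → no match; dropped.
- a[5] part_id=9 → no match; dropped.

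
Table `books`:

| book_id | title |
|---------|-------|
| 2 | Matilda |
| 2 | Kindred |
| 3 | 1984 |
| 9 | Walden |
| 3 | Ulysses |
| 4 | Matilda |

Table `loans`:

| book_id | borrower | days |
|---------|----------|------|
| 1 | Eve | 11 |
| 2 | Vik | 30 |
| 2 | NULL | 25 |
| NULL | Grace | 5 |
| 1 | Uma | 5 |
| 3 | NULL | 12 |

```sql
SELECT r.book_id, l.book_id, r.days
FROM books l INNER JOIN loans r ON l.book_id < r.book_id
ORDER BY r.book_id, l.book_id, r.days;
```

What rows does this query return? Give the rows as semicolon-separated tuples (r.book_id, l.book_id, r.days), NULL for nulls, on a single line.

(3, 2, 12); (3, 2, 12)

INNER JOIN keeps only pairs where the ON condition holds.
Matching on l.book_id < r.book_id. A NULL in a compared column never satisfies the condition.
- l[0] book_id=2 → 1 match(es) in r → 1 row(s).
- l[1] book_id=2 → 1 match(es) in r → 1 row(s).
- l[2] book_id=3 → no match; dropped.
- l[3] book_id=9 → no match; dropped.
- l[4] book_id=3 → no match; dropped.
- l[5] book_id=4 → no match; dropped.
After projecting and ordering:
r.book_id | l.book_id | r.days
3 | 2 | 12
3 | 2 | 12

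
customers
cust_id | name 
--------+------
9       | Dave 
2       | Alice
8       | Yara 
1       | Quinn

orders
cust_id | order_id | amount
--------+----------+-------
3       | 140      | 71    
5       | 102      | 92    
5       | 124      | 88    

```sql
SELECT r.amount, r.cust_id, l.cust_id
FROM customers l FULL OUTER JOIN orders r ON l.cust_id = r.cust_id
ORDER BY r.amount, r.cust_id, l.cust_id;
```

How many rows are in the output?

7

FULL OUTER JOIN keeps every row from both sides; unmatched rows get NULL for the other side's columns.
Matching on l.cust_id = r.cust_id.
- l row (cust_id=9): no match → kept, r columns NULL.
- l row (cust_id=2): no match → kept, r columns NULL.
- l row (cust_id=8): no match → kept, r columns NULL.
- l row (cust_id=1): no match → kept, r columns NULL.
- plus 3 unmatched r row(s), each kept with NULL l columns.
Total: 0 matched + 7 padded = 7 rows.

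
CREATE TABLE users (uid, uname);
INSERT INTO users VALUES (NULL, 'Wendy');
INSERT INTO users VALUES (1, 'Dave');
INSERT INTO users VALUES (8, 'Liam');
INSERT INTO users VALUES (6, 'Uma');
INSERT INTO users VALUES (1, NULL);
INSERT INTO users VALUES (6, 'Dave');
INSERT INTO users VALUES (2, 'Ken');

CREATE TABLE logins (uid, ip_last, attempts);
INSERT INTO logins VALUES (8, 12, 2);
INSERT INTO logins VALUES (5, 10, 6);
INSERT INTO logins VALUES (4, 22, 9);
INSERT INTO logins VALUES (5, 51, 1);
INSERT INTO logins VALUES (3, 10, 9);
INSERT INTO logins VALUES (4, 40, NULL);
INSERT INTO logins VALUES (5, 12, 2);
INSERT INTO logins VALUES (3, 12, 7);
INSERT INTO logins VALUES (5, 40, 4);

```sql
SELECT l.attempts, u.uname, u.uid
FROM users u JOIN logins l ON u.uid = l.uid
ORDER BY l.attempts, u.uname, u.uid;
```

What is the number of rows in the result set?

1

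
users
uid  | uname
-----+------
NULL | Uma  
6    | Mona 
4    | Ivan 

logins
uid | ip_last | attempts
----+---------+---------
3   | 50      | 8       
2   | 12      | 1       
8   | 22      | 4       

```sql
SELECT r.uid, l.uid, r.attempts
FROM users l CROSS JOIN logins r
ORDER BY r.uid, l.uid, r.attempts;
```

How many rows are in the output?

9

CROSS JOIN pairs every row of `users` with every row of `logins`: 3 × 3 = 9 rows.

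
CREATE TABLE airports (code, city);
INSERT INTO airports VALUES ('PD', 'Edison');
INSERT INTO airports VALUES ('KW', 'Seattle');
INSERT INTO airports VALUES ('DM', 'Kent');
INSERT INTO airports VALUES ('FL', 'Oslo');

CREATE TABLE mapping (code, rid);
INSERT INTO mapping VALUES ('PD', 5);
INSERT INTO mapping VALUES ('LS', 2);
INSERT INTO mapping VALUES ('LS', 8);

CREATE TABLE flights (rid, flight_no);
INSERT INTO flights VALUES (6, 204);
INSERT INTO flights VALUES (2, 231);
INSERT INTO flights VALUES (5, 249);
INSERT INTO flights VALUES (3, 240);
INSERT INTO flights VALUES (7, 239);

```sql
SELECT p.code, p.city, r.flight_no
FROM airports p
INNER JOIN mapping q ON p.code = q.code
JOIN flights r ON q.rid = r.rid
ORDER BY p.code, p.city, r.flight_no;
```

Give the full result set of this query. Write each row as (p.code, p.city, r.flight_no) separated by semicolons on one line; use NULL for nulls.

(PD, Edison, 249)

Step 1 — p INNER JOIN q on code → 1 row(s).
Then INNER JOIN `flights r` on rid: keep only rows whose q.rid appears in r.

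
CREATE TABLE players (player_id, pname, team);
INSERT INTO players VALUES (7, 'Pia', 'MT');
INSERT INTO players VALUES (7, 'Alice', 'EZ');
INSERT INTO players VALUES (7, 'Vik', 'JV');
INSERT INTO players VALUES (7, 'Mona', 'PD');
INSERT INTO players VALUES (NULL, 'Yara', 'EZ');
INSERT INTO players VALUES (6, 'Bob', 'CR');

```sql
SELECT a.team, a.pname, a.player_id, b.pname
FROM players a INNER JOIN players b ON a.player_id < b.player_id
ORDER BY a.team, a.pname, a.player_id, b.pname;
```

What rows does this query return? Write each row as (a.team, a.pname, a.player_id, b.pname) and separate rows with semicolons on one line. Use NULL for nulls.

(CR, Bob, 6, Alice); (CR, Bob, 6, Mona); (CR, Bob, 6, Pia); (CR, Bob, 6, Vik)

INNER JOIN keeps only pairs where the ON condition holds.
Matching on a.player_id < b.player_id. A NULL in a compared column never satisfies the condition.
- a row (player_id=7): no match → dropped.
- a row (player_id=7): no match → dropped.
- a row (player_id=7): no match → dropped.
- a row (player_id=7): no match → dropped.
- a row (player_id=NULL): no match → dropped.
- a row (player_id=6): matches 4 b row(s) → 4 output row(s).
After projecting and ordering:
a.team | a.pname | a.player_id | b.pname
CR | Bob | 6 | Alice
CR | Bob | 6 | Mona
CR | Bob | 6 | Pia
CR | Bob | 6 | Vik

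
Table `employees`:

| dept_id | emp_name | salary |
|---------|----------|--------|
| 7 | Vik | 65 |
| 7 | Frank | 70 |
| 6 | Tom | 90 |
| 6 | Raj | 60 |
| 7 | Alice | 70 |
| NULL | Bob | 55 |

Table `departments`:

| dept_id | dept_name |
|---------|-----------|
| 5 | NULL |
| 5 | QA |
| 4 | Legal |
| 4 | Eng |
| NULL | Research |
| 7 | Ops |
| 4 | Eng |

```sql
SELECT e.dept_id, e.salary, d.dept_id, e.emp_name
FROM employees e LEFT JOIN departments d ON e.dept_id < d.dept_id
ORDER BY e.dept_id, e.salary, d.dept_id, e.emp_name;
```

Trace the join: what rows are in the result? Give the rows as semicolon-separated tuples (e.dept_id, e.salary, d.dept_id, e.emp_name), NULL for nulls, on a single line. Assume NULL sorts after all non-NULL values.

LEFT JOIN keeps every row from `employees`; unmatched rows get NULL for `departments`'s columns.
Matching on e.dept_id < d.dept_id. A NULL in a compared column never satisfies the condition.
- e[0] dept_id=7 → no match; kept with NULLs on the d side.
- e[1] dept_id=7 → no match; kept with NULLs on the d side.
- e[2] dept_id=6 → 1 match(es) in d → 1 row(s).
- e[3] dept_id=6 → 1 match(es) in d → 1 row(s).
- e[4] dept_id=7 → no match; kept with NULLs on the d side.
- e[5] dept_id=NULL → no match; kept with NULLs on the d side.
After projecting and ordering:
e.dept_id | e.salary | d.dept_id | e.emp_name
6 | 60 | 7 | Raj
6 | 90 | 7 | Tom
7 | 65 | NULL | Vik
7 | 70 | NULL | Alice
7 | 70 | NULL | Frank
NULL | 55 | NULL | Bob

(6, 60, 7, Raj); (6, 90, 7, Tom); (7, 65, NULL, Vik); (7, 70, NULL, Alice); (7, 70, NULL, Frank); (NULL, 55, NULL, Bob)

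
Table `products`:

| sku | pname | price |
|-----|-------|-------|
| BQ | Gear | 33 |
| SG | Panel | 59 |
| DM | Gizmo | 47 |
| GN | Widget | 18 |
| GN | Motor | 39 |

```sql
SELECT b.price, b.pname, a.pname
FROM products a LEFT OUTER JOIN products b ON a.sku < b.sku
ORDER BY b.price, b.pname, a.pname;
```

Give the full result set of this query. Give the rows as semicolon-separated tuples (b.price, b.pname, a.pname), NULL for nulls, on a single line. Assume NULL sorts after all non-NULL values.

LEFT JOIN keeps every row from `products a`; unmatched rows get NULL for `products b`'s columns.
Matching on a.sku < b.sku.
- a[0] sku=BQ → 4 match(es) in b → 4 row(s).
- a[1] sku=SG → no match; kept with NULLs on the b side.
- a[2] sku=DM → 3 match(es) in b → 3 row(s).
- a[3] sku=GN → 1 match(es) in b → 1 row(s).
- a[4] sku=GN → 1 match(es) in b → 1 row(s).
After projecting and ordering:
b.price | b.pname | a.pname
18 | Widget | Gear
18 | Widget | Gizmo
39 | Motor | Gear
39 | Motor | Gizmo
47 | Gizmo | Gear
59 | Panel | Gear
59 | Panel | Gizmo
59 | Panel | Motor
59 | Panel | Widget
NULL | NULL | Panel

(18, Widget, Gear); (18, Widget, Gizmo); (39, Motor, Gear); (39, Motor, Gizmo); (47, Gizmo, Gear); (59, Panel, Gear); (59, Panel, Gizmo); (59, Panel, Motor); (59, Panel, Widget); (NULL, NULL, Panel)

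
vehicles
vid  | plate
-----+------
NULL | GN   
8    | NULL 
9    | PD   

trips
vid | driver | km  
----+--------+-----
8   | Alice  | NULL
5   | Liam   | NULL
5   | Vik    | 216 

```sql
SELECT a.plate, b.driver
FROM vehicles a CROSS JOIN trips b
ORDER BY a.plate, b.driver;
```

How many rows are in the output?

9

CROSS JOIN pairs every row of `vehicles` with every row of `trips`: 3 × 3 = 9 rows.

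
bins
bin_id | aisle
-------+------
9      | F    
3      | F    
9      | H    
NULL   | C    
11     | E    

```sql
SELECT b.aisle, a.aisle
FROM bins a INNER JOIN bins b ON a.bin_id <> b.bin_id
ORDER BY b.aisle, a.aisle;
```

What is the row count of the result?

INNER JOIN keeps only pairs where the ON condition holds.
Matching on a.bin_id <> b.bin_id. A NULL in a compared column never satisfies the condition.
Matched pairs: 10.
Total: 10 rows.

10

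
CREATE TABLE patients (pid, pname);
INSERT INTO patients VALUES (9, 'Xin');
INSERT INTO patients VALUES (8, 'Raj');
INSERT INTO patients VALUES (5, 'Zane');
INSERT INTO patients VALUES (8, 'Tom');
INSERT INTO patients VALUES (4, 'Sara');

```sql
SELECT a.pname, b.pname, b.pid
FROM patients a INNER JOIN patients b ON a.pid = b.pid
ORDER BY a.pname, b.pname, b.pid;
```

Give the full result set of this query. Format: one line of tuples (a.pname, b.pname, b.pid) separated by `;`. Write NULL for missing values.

INNER JOIN keeps only pairs where the ON condition holds.
Matching on a.pid = b.pid.
Matched pairs: 7.

(Raj, Raj, 8); (Raj, Tom, 8); (Sara, Sara, 4); (Tom, Raj, 8); (Tom, Tom, 8); (Xin, Xin, 9); (Zane, Zane, 5)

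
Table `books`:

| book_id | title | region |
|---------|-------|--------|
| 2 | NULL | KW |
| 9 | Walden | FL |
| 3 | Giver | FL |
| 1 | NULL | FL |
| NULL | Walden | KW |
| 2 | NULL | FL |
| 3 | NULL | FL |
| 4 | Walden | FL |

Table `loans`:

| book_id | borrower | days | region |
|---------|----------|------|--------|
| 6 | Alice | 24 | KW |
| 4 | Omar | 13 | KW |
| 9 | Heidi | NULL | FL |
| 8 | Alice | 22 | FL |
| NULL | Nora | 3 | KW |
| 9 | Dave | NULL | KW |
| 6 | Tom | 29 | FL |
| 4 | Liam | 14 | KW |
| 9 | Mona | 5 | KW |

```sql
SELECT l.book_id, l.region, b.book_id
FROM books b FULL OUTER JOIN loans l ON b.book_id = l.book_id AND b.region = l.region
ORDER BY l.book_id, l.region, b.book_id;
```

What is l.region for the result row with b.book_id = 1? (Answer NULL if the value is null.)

FULL OUTER JOIN keeps every row from both sides; unmatched rows get NULL for the other side's columns.
Matching on b.book_id = l.book_id AND b.region = l.region. A NULL in a compared column never satisfies the condition.
- b row (book_id=2, region=KW): no match → kept, l columns NULL.
- b row (book_id=9, region=FL): matches 1 l row(s) → 1 output row(s).
- b row (book_id=3, region=FL): no match → kept, l columns NULL.
- b row (book_id=1, region=FL): no match → kept, l columns NULL.
- b row (book_id=NULL, region=KW): no match → kept, l columns NULL.
- b row (book_id=2, region=FL): no match → kept, l columns NULL.
- b row (book_id=3, region=FL): no match → kept, l columns NULL.
- b row (book_id=4, region=FL): no match → kept, l columns NULL.
- plus 8 unmatched l row(s), each kept with NULL b columns.

NULL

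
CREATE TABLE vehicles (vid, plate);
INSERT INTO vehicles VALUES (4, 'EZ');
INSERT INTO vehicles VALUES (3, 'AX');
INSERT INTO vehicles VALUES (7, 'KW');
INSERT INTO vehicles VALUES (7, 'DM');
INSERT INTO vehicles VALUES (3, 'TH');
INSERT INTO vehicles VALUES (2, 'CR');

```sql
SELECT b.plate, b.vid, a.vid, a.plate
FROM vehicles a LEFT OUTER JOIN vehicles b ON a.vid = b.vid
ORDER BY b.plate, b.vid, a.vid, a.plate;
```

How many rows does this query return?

LEFT JOIN keeps every row from `vehicles a`; unmatched rows get NULL for `vehicles b`'s columns.
Matching on a.vid = b.vid.
Matched pairs: 10; unmatched a rows kept: 0.
Total: 10 rows.

10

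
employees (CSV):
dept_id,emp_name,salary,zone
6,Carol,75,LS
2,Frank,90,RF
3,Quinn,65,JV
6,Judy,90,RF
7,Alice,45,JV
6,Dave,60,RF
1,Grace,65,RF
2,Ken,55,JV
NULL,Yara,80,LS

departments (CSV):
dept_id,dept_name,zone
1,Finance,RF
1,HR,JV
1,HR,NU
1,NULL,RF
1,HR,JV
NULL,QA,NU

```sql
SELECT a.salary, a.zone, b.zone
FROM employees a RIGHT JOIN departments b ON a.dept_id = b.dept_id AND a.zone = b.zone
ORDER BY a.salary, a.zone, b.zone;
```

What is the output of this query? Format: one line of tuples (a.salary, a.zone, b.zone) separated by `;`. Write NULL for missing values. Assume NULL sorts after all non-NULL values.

RIGHT JOIN keeps every row from `departments`; unmatched rows get NULL for `employees`'s columns.
Matching on a.dept_id = b.dept_id AND a.zone = b.zone. A NULL in a compared column never satisfies the condition.
- a[0] dept_id=6, zone=LS → no match.
- a[1] dept_id=2, zone=RF → no match.
- a[2] dept_id=3, zone=JV → no match.
- a[3] dept_id=6, zone=RF → no match.
- a[4] dept_id=7, zone=JV → no match.
- a[5] dept_id=6, zone=RF → no match.
- a[6] dept_id=1, zone=RF → 2 match(es) in b → 2 row(s).
- a[7] dept_id=2, zone=JV → no match.
- a[8] dept_id=NULL, zone=LS → no match.
- 4 row(s) from b found no a partner → padded with NULL.
After projecting and ordering:
a.salary | a.zone | b.zone
65 | RF | RF
65 | RF | RF
NULL | NULL | JV
NULL | NULL | JV
NULL | NULL | NU
NULL | NULL | NU

(65, RF, RF); (65, RF, RF); (NULL, NULL, JV); (NULL, NULL, JV); (NULL, NULL, NU); (NULL, NULL, NU)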